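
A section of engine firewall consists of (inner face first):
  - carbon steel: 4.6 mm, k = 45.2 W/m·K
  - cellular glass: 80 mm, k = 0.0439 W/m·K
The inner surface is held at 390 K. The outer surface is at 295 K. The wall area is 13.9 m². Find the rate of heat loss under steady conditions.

Q ≈ 725 W

Using the resistance-network approach (series):
R_carbon steel = L/(kA) = 0.0046/(45.2×13.9) = 7.322×10^-6 K/W
R_cellular glass = L/(kA) = 0.08/(0.0439×13.9) = 0.1311 K/W
R_total = 0.1311 K/W
Q = ΔT / R_total = 95 / 0.1311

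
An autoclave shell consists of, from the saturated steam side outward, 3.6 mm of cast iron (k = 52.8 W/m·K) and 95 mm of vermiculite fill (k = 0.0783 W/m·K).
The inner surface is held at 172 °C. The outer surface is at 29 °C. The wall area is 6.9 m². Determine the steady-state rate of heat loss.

Q ≈ 813 W

Series thermal resistances:
R_cast iron = L/(kA) = 0.0036/(52.8×6.9) = 9.881×10^-6 K/W
R_vermiculite fill = L/(kA) = 0.095/(0.0783×6.9) = 0.1758 K/W
R_total = 0.1758 K/W
Q = ΔT / R_total = 143 / 0.1758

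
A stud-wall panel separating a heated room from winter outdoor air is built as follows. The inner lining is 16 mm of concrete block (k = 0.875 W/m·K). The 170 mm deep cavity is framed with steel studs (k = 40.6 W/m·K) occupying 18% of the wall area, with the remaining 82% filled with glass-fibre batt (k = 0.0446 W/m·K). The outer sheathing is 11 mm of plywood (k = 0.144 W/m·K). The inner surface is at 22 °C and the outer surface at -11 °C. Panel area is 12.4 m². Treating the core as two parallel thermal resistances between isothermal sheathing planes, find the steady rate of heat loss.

Q ≈ 3470 W

Sheathing layers in series; stud and cavity paths in parallel between them.
R_inner = 0.016/(0.875×12.4) = 0.001475 K/W
R_stud  = 0.17/(40.6×0.18×12.4) = 0.001876 K/W
R_cav   = 0.17/(0.0446×0.82×12.4) = 0.3749 K/W
1/R_core = 1/R_stud + 1/R_cav → R_core = 0.001867 K/W
R_outer = 0.011/(0.144×12.4) = 0.00616 K/W
R_total = 0.009502 K/W
Q = ΔT/R_total = 33/0.009502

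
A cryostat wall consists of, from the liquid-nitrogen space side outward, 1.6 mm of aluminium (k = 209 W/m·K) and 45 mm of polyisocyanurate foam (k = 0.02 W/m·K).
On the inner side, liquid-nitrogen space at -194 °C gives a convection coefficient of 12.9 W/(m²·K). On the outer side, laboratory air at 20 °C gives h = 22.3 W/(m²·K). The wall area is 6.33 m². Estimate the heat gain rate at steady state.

Q ≈ 571 W

Using the resistance-network approach (series):
R_inner film = 1/(h_i·A) = 1/(12.9×6.33) = 0.01225 K/W
R_aluminium = L/(kA) = 0.0016/(209×6.33) = 1.209×10^-6 K/W
R_polyisocyanurate foam = L/(kA) = 0.045/(0.02×6.33) = 0.3555 K/W
R_outer film = 1/(h_o·A) = 1/(22.3×6.33) = 0.007084 K/W
R_total = 0.3748 K/W
Q = ΔT / R_total = 214 / 0.3748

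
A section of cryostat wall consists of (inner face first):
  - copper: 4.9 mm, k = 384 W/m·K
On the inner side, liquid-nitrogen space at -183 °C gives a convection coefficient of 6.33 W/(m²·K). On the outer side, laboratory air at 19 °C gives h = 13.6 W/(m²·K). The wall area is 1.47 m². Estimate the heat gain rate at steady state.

Q ≈ 1280 W

Treating each layer as a thermal resistance in series:
R_inner film = 1/(h_i·A) = 1/(6.33×1.47) = 0.1075 K/W
R_copper = L/(kA) = 0.0049/(384×1.47) = 8.681×10^-6 K/W
R_outer film = 1/(h_o·A) = 1/(13.6×1.47) = 0.05002 K/W
R_total = 0.1575 K/W
Q = ΔT / R_total = 202 / 0.1575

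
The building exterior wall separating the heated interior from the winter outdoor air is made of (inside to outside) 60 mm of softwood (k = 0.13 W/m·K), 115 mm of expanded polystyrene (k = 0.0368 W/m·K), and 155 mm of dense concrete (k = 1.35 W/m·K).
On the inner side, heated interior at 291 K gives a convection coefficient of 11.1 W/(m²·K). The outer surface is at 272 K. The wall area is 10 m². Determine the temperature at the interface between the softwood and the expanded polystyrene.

T ≈ 288 K

Treating each layer as a thermal resistance in series:
R_inner film = 1/(h_i·A) = 1/(11.1×10) = 0.009009 K/W
R_softwood = L/(kA) = 0.06/(0.13×10) = 0.04615 K/W
R_expanded polystyrene = L/(kA) = 0.115/(0.0368×10) = 0.3125 K/W
R_dense concrete = L/(kA) = 0.155/(1.35×10) = 0.01148 K/W
R_total = 0.3791 K/W;  Q = ΔT/R_total = 19/0.3791 = 50.11 W
T_interface = T_inner − Q·ΣR(inner→interface) = 291 − 50.1×0.05516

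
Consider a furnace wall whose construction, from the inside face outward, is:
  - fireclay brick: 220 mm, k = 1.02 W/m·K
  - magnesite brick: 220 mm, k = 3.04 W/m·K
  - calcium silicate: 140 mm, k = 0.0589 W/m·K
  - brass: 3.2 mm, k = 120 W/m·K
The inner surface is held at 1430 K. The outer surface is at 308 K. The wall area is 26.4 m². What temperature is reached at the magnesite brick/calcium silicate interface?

Using the resistance-network approach (series):
R_fireclay brick = L/(kA) = 0.22/(1.02×26.4) = 0.00817 K/W
R_magnesite brick = L/(kA) = 0.22/(3.04×26.4) = 0.002741 K/W
R_calcium silicate = L/(kA) = 0.14/(0.0589×26.4) = 0.09003 K/W
R_brass = L/(kA) = 0.0032/(120×26.4) = 1.01×10^-6 K/W
R_total = 0.1009 K/W;  Q = ΔT/R_total = 1122/0.1009 = 11110 W
T_interface = T_inner − Q·ΣR(inner→interface) = 1430 − 11100×0.01091

T ≈ 1310 K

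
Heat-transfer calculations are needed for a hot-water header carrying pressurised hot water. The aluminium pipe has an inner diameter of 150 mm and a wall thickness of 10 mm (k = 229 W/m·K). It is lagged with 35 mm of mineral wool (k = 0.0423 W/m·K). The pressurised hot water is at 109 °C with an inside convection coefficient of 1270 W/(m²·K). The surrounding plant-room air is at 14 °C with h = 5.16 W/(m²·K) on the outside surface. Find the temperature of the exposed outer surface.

Treating each annulus and film as a series resistance:
R_inner film = 1/(h_i·2πr₁L) = 1/(1270×2π×0.075×1) = 0.001671 K/W
R_aluminium pipe wall = ln(85/75)/(2π×229×1) = 8.699×10^-5 K/W
R_mineral wool = ln(120/85)/(2π×0.0423×1) = 1.297 K/W
R_outer film = 1/(h_o·2πr_oL) = 1/(5.16×2π×0.12×1) = 0.257 K/W
R_total = 1.556 K/W
Q = ΔT/R_total = 95/1.556
Q = 61 W/m
T_interface = T_inner − Q·ΣR(inner→interface) = 109 − 61×1.299

T ≈ 29.7 °C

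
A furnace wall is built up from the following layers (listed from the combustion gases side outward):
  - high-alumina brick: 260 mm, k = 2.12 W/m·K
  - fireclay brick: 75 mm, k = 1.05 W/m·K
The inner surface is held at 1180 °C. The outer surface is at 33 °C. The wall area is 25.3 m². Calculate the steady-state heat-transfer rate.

Thermal resistances in series:
R_high-alumina brick = L/(kA) = 0.26/(2.12×25.3) = 0.004847 K/W
R_fireclay brick = L/(kA) = 0.075/(1.05×25.3) = 0.002823 K/W
R_total = 0.007671 K/W
Q = ΔT / R_total = 1147 / 0.007671

Q ≈ 150000 W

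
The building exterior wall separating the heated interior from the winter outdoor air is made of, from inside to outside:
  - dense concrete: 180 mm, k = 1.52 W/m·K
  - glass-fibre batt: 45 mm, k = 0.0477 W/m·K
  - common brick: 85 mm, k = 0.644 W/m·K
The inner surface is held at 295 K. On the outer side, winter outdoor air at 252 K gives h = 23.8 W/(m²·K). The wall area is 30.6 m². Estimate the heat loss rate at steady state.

Q ≈ 1060 W

Treating each layer as a thermal resistance in series:
R_dense concrete = L/(kA) = 0.18/(1.52×30.6) = 0.00387 K/W
R_glass-fibre batt = L/(kA) = 0.045/(0.0477×30.6) = 0.03083 K/W
R_common brick = L/(kA) = 0.085/(0.644×30.6) = 0.004313 K/W
R_outer film = 1/(h_o·A) = 1/(23.8×30.6) = 0.001373 K/W
R_total = 0.04039 K/W
Q = ΔT / R_total = 43 / 0.04039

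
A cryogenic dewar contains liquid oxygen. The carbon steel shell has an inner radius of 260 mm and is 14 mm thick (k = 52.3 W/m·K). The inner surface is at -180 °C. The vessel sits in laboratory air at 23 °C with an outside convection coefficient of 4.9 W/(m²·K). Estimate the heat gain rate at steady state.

Spherical conduction: R = (1/r_in − 1/r_out)/(4πk) per layer; series-sum.
R_carbon steel shell = (1/0.26 − 1/0.274)/(4π×52.3) = 2.99×10^-4 K/W
R_outer film = 1/(h·4πr_o²) = 1/(4.9×4π×0.274²) = 0.2163 K/W
R_total = 0.2166 K/W
Q = ΔT/R_total = 203/0.2166

Q ≈ 937 W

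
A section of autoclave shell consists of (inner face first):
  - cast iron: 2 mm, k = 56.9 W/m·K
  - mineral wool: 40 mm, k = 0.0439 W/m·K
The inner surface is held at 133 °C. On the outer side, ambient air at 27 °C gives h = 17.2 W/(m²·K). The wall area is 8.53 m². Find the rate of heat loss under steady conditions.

Model the wall as resistances in series:
R_cast iron = L/(kA) = 0.002/(56.9×8.53) = 4.121×10^-6 K/W
R_mineral wool = L/(kA) = 0.04/(0.0439×8.53) = 0.1068 K/W
R_outer film = 1/(h_o·A) = 1/(17.2×8.53) = 0.006816 K/W
R_total = 0.1136 K/W
Q = ΔT / R_total = 106 / 0.1136

Q ≈ 933 W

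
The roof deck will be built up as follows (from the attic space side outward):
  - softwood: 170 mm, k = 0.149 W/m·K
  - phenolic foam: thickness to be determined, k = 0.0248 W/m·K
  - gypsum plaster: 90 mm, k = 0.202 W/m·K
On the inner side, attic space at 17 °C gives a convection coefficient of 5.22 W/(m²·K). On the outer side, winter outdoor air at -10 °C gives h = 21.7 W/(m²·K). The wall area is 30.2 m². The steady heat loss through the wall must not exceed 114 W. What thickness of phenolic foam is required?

Thermal resistances in series:
R_inner film = 1/(h_i·A) = 1/(5.22×30.2) = 0.006343 K/W
R_softwood = L/(kA) = 0.17/(0.149×30.2) = 0.03778 K/W
R_gypsum plaster = L/(kA) = 0.09/(0.202×30.2) = 0.01475 K/W
R_outer film = 1/(h_o·A) = 1/(21.7×30.2) = 0.001526 K/W
Sum of the known resistances R_other = 0.0604 K/W
Required total resistance R_tot = ΔT/Q_allow = 27/114 = 0.2368 K/W
R_phenolic foam = R_tot − R_other = 0.1764 K/W
L = R·k·A = 0.1764×0.0248×30.2

L ≈ 132 mm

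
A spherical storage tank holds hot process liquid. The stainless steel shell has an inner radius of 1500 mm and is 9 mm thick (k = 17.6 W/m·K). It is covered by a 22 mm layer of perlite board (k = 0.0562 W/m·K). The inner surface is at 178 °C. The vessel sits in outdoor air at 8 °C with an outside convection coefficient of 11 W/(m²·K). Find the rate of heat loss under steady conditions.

Each spherical layer contributes R = (1/r_i − 1/r_o)/(4πk):
R_stainless steel shell = (1/1.5 − 1/1.509)/(4π×17.6) = 1.798×10^-5 K/W
R_perlite board = (1/1.509 − 1/1.531)/(4π×0.0562) = 0.01348 K/W
R_outer film = 1/(h·4πr_o²) = 1/(11×4π×1.531²) = 0.003086 K/W
R_total = 0.01659 K/W
Q = ΔT/R_total = 170/0.01659

Q ≈ 10200 W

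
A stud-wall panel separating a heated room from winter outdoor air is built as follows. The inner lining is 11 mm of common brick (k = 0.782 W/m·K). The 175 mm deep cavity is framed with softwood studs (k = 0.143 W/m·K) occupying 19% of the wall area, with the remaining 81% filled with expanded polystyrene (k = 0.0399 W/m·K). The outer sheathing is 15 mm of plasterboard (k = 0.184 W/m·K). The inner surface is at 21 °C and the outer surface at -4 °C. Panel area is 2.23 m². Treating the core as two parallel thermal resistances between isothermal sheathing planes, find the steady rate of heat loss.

Sheathing layers in series; stud and cavity paths in parallel between them.
R_inner = 0.011/(0.782×2.23) = 0.006308 K/W
R_stud  = 0.175/(0.143×0.19×2.23) = 2.888 K/W
R_cav   = 0.175/(0.0399×0.81×2.23) = 2.428 K/W
1/R_core = 1/R_stud + 1/R_cav → R_core = 1.319 K/W
R_outer = 0.015/(0.184×2.23) = 0.03656 K/W
R_total = 1.362 K/W
Q = ΔT/R_total = 25/1.362

Q ≈ 18.4 W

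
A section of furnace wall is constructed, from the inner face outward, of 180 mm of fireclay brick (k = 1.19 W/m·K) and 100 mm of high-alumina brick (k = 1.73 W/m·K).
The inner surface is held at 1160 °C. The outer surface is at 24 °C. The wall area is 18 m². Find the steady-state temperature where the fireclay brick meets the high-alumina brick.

T ≈ 338 °C

Model the wall as resistances in series:
R_fireclay brick = L/(kA) = 0.18/(1.19×18) = 0.008403 K/W
R_high-alumina brick = L/(kA) = 0.1/(1.73×18) = 0.003211 K/W
R_total = 0.01161 K/W;  Q = ΔT/R_total = 1136/0.01161 = 97810 W
T_interface = T_inner − Q·ΣR(inner→interface) = 1160 − 97800×0.008403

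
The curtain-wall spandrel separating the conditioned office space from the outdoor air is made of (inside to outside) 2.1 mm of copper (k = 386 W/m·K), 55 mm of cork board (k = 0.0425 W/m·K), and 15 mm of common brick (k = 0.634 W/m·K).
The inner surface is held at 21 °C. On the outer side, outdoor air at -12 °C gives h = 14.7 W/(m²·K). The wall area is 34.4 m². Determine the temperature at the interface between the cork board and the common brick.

Treating each layer as a thermal resistance in series:
R_copper = L/(kA) = 0.0021/(386×34.4) = 1.582×10^-7 K/W
R_cork board = L/(kA) = 0.055/(0.0425×34.4) = 0.03762 K/W
R_common brick = L/(kA) = 0.015/(0.634×34.4) = 6.878×10^-4 K/W
R_outer film = 1/(h_o·A) = 1/(14.7×34.4) = 0.001978 K/W
R_total = 0.04029 K/W;  Q = ΔT/R_total = 33/0.04029 = 819.2 W
T_interface = T_inner − Q·ΣR(inner→interface) = 21 − 819×0.03762

T ≈ -9.82 °C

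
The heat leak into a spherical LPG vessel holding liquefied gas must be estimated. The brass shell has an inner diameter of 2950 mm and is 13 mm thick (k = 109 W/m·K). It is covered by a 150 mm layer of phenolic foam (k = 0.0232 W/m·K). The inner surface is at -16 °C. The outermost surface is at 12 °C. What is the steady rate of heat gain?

Spherical conduction: R = (1/r_in − 1/r_out)/(4πk) per layer; series-sum.
R_brass shell = (1/1.475 − 1/1.488)/(4π×109) = 4.324×10^-6 K/W
R_phenolic foam = (1/1.488 − 1/1.638)/(4π×0.0232) = 0.2111 K/W
R_total = 0.2111 K/W
Q = ΔT/R_total = 28/0.2111

Q ≈ 133 W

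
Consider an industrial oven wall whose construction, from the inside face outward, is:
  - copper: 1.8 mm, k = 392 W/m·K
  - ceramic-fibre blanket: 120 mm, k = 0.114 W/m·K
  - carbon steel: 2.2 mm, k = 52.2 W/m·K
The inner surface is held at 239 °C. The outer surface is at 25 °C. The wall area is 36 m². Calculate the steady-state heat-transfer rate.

Q ≈ 7320 W

Series thermal resistances:
R_copper = L/(kA) = 0.0018/(392×36) = 1.276×10^-7 K/W
R_ceramic-fibre blanket = L/(kA) = 0.12/(0.114×36) = 0.02924 K/W
R_carbon steel = L/(kA) = 0.0022/(52.2×36) = 1.171×10^-6 K/W
R_total = 0.02924 K/W
Q = ΔT / R_total = 214 / 0.02924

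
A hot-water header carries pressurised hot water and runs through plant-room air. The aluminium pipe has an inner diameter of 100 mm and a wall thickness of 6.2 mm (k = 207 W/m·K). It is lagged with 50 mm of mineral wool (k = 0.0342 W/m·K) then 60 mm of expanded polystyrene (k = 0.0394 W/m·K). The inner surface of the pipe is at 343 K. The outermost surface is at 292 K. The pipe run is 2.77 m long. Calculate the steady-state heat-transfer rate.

Q ≈ 29.6 W

For a radial system each layer contributes R = ln(r_out/r_in)/(2πkL); films add R = 1/(hA).
R_aluminium pipe wall = ln(56.2/50)/(2π×207×2.77) = 3.245×10^-5 K/W
R_mineral wool = ln(106.2/56.2)/(2π×0.0342×2.77) = 1.069 K/W
R_expanded polystyrene = ln(166.2/106.2)/(2π×0.0394×2.77) = 0.6531 K/W
R_total = 1.722 K/W
Q = ΔT/R_total = 51/1.722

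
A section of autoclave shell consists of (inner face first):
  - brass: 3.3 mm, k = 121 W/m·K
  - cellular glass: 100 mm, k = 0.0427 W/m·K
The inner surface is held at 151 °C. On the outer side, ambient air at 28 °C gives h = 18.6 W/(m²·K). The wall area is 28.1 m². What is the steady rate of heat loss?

Q ≈ 1440 W

Using the resistance-network approach (series):
R_brass = L/(kA) = 0.0033/(121×28.1) = 9.706×10^-7 K/W
R_cellular glass = L/(kA) = 0.1/(0.0427×28.1) = 0.08334 K/W
R_outer film = 1/(h_o·A) = 1/(18.6×28.1) = 0.001913 K/W
R_total = 0.08526 K/W
Q = ΔT / R_total = 123 / 0.08526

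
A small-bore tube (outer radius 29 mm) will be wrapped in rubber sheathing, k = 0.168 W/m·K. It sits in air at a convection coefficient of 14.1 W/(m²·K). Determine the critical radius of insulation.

For a cylinder r_cr = k/h = 0.168/14.1
r_cr = 11.9 mm; since the bare radius (29 mm) is above r_cr, any added insulation will reduce heat loss.

r_cr ≈ 11.9 mm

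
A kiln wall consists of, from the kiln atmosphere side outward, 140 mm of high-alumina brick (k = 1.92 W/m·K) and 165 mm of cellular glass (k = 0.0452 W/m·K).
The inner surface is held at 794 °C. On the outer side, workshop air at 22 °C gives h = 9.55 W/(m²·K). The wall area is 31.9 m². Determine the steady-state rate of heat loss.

Q ≈ 6430 W

Model the wall as resistances in series:
R_high-alumina brick = L/(kA) = 0.14/(1.92×31.9) = 0.002286 K/W
R_cellular glass = L/(kA) = 0.165/(0.0452×31.9) = 0.1144 K/W
R_outer film = 1/(h_o·A) = 1/(9.55×31.9) = 0.003283 K/W
R_total = 0.12 K/W
Q = ΔT / R_total = 772 / 0.12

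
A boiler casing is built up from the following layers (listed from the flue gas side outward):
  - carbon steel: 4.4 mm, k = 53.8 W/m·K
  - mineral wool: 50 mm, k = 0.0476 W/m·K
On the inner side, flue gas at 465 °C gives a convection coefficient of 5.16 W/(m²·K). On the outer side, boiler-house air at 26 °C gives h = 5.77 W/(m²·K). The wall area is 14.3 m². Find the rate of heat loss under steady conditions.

Treating each layer as a thermal resistance in series:
R_inner film = 1/(h_i·A) = 1/(5.16×14.3) = 0.01355 K/W
R_carbon steel = L/(kA) = 0.0044/(53.8×14.3) = 5.719×10^-6 K/W
R_mineral wool = L/(kA) = 0.05/(0.0476×14.3) = 0.07346 K/W
R_outer film = 1/(h_o·A) = 1/(5.77×14.3) = 0.01212 K/W
R_total = 0.09913 K/W
Q = ΔT / R_total = 439 / 0.09913

Q ≈ 4430 W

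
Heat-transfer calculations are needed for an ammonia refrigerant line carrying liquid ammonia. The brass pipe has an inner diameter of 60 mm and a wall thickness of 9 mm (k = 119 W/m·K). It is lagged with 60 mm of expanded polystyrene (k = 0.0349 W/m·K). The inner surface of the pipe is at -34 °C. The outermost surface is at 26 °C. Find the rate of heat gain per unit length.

q′ ≈ 14.1 W/m

Per-layer cylindrical resistances, series-summed:
R_brass pipe wall = ln(39/30)/(2π×119×1) = 3.509×10^-4 K/W
R_expanded polystyrene = ln(99/39)/(2π×0.0349×1) = 4.248 K/W
R_total = 4.249 K/W
Q = ΔT/R_total = 60/4.249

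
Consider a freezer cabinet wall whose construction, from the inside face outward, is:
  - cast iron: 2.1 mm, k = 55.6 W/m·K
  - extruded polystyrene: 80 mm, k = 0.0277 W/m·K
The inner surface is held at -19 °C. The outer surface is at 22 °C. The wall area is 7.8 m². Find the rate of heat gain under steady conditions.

Using the resistance-network approach (series):
R_cast iron = L/(kA) = 0.0021/(55.6×7.8) = 4.842×10^-6 K/W
R_extruded polystyrene = L/(kA) = 0.08/(0.0277×7.8) = 0.3703 K/W
R_total = 0.3703 K/W
Q = ΔT / R_total = 41 / 0.3703

Q ≈ 111 W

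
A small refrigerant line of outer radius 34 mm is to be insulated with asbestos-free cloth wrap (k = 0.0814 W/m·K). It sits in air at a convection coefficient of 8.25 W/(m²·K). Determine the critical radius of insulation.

r_cr ≈ 9.87 mm

For a cylinder r_cr = k/h = 0.0814/8.25
r_cr = 9.87 mm; since the bare radius (34 mm) is above r_cr, any added insulation will reduce heat loss.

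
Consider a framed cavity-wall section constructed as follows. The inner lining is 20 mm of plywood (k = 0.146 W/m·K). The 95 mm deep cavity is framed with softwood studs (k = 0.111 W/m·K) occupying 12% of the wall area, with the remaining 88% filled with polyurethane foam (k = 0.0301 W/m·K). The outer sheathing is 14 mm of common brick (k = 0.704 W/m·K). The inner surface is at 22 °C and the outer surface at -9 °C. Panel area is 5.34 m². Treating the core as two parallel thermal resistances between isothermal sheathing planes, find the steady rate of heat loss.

Q ≈ 65.1 W

Sheathing layers in series; stud and cavity paths in parallel between them.
R_inner = 0.02/(0.146×5.34) = 0.02565 K/W
R_stud  = 0.095/(0.111×0.12×5.34) = 1.336 K/W
R_cav   = 0.095/(0.0301×0.88×5.34) = 0.6716 K/W
1/R_core = 1/R_stud + 1/R_cav → R_core = 0.4469 K/W
R_outer = 0.014/(0.704×5.34) = 0.003724 K/W
R_total = 0.4763 K/W
Q = ΔT/R_total = 31/0.4763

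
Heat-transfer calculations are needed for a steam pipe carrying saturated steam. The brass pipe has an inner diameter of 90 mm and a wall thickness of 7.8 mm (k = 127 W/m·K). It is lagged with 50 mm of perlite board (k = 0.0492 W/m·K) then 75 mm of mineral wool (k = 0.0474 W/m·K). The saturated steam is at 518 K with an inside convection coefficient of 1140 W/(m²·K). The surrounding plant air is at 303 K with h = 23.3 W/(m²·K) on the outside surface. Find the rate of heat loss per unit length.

q′ ≈ 53.3 W/m

Per-layer cylindrical resistances, series-summed:
R_inner film = 1/(h_i·2πr₁L) = 1/(1140×2π×0.045×1) = 0.003102 K/W
R_brass pipe wall = ln(52.8/45)/(2π×127×1) = 2.003×10^-4 K/W
R_perlite board = ln(102.8/52.8)/(2π×0.0492×1) = 2.155 K/W
R_mineral wool = ln(177.8/102.8)/(2π×0.0474×1) = 1.84 K/W
R_outer film = 1/(h_o·2πr_oL) = 1/(23.3×2π×0.1778×1) = 0.03842 K/W
R_total = 4.037 K/W
Q = ΔT/R_total = 215/4.037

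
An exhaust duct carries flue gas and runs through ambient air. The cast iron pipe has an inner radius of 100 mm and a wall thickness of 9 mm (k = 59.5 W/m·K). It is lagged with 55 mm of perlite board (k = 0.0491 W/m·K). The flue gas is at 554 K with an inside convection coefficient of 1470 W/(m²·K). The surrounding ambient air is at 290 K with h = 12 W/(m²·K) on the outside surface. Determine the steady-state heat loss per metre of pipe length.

Cylindrical conduction, so R = ln(r₂/r₁)/(2πkL) per layer, in series:
R_inner film = 1/(h_i·2πr₁L) = 1/(1470×2π×0.1×1) = 0.001083 K/W
R_cast iron pipe wall = ln(109/100)/(2π×59.5×1) = 2.305×10^-4 K/W
R_perlite board = ln(164/109)/(2π×0.0491×1) = 1.324 K/W
R_outer film = 1/(h_o·2πr_oL) = 1/(12×2π×0.164×1) = 0.08087 K/W
R_total = 1.406 K/W
Q = ΔT/R_total = 264/1.406

q′ ≈ 188 W/m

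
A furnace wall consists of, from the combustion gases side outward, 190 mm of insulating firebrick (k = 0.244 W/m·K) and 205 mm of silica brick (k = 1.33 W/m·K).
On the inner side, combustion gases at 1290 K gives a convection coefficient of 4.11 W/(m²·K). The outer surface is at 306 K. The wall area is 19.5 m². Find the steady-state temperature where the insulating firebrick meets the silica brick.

Model the wall as resistances in series:
R_inner film = 1/(h_i·A) = 1/(4.11×19.5) = 0.01248 K/W
R_insulating firebrick = L/(kA) = 0.19/(0.244×19.5) = 0.03993 K/W
R_silica brick = L/(kA) = 0.205/(1.33×19.5) = 0.007904 K/W
R_total = 0.06031 K/W;  Q = ΔT/R_total = 984/0.06031 = 16310 W
T_interface = T_inner − Q·ΣR(inner→interface) = 1290 − 16300×0.05241

T ≈ 435 K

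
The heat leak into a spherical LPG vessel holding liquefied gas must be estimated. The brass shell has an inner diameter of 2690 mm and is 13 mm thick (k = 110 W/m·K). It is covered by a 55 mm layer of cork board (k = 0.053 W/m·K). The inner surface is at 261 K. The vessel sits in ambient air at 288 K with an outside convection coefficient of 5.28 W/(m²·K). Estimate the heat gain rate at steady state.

Q ≈ 534 W

For a spherical shell R = (1/r₁ − 1/r₂)/(4πk); film R = 1/(h·4πr²). In series:
R_brass shell = (1/1.345 − 1/1.358)/(4π×110) = 5.149×10^-6 K/W
R_cork board = (1/1.358 − 1/1.413)/(4π×0.053) = 0.04304 K/W
R_outer film = 1/(h·4πr_o²) = 1/(5.28×4π×1.413²) = 0.007549 K/W
R_total = 0.05059 K/W
Q = ΔT/R_total = 27/0.05059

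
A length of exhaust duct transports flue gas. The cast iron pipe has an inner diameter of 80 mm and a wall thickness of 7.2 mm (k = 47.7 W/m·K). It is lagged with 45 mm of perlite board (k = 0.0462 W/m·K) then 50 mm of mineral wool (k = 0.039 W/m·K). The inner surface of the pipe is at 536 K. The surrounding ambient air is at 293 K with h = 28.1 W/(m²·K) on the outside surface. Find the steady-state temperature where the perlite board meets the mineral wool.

Per-layer cylindrical resistances, series-summed:
R_cast iron pipe wall = ln(47.2/40)/(2π×47.7×1) = 5.523×10^-4 K/W
R_perlite board = ln(92.2/47.2)/(2π×0.0462×1) = 2.307 K/W
R_mineral wool = ln(142.2/92.2)/(2π×0.039×1) = 1.768 K/W
R_outer film = 1/(h_o·2πr_oL) = 1/(28.1×2π×0.1422×1) = 0.03983 K/W
R_total = 4.115 K/W
Q = ΔT/R_total = 243/4.115
Q = 59.1 W/m
T_interface = T_inner − Q·ΣR(inner→interface) = 536 − 59.1×2.307

T ≈ 400 K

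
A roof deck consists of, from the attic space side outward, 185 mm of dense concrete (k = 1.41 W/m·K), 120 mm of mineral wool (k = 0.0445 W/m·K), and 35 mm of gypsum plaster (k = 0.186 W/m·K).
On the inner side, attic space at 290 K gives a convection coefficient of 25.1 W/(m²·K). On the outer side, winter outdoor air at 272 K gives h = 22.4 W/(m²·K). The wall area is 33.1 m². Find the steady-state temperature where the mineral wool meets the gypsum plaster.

Thermal resistances in series:
R_inner film = 1/(h_i·A) = 1/(25.1×33.1) = 0.001204 K/W
R_dense concrete = L/(kA) = 0.185/(1.41×33.1) = 0.003964 K/W
R_mineral wool = L/(kA) = 0.12/(0.0445×33.1) = 0.08147 K/W
R_gypsum plaster = L/(kA) = 0.035/(0.186×33.1) = 0.005685 K/W
R_outer film = 1/(h_o·A) = 1/(22.4×33.1) = 0.001349 K/W
R_total = 0.09367 K/W;  Q = ΔT/R_total = 18/0.09367 = 192.2 W
T_interface = T_inner − Q·ΣR(inner→interface) = 290 − 192×0.08664

T ≈ 273 K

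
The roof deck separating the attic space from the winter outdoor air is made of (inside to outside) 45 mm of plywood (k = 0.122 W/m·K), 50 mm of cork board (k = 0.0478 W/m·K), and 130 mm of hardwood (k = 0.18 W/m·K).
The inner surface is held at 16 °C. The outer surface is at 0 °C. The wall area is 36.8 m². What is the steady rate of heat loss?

Thermal resistances in series:
R_plywood = L/(kA) = 0.045/(0.122×36.8) = 0.01002 K/W
R_cork board = L/(kA) = 0.05/(0.0478×36.8) = 0.02842 K/W
R_hardwood = L/(kA) = 0.13/(0.18×36.8) = 0.01963 K/W
R_total = 0.05807 K/W
Q = ΔT / R_total = 16 / 0.05807

Q ≈ 276 W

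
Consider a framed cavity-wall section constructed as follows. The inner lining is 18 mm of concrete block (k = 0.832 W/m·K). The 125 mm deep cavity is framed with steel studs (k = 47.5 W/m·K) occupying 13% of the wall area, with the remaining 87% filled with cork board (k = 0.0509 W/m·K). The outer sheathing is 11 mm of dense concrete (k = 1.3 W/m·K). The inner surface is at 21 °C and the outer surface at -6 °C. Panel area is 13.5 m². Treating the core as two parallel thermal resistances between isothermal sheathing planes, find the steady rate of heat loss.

Q ≈ 7260 W

Sheathing layers in series; stud and cavity paths in parallel between them.
R_inner = 0.018/(0.832×13.5) = 0.001603 K/W
R_stud  = 0.125/(47.5×0.13×13.5) = 0.001499 K/W
R_cav   = 0.125/(0.0509×0.87×13.5) = 0.2091 K/W
1/R_core = 1/R_stud + 1/R_cav → R_core = 0.001489 K/W
R_outer = 0.011/(1.3×13.5) = 6.268×10^-4 K/W
R_total = 0.003718 K/W
Q = ΔT/R_total = 27/0.003718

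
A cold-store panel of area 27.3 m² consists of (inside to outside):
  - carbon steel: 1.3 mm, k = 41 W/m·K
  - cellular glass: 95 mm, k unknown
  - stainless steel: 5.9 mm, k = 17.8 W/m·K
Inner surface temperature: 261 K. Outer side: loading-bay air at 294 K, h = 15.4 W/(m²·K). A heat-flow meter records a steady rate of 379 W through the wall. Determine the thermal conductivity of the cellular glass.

Using the resistance-network approach (series):
R_carbon steel = L/(kA) = 0.0013/(41×27.3) = 1.161×10^-6 K/W
R_stainless steel = L/(kA) = 0.0059/(17.8×27.3) = 1.214×10^-5 K/W
R_outer film = 1/(h_o·A) = 1/(15.4×27.3) = 0.002379 K/W
Sum of known resistances R_other = 0.002392 K/W
Total R = ΔT/Q = 33/379 = 0.08707 K/W
R_cellular glass = R_total − R_other = 0.08468 K/W
k = L/(R·A) = 0.095/(0.08468×27.3)

k ≈ 0.0411 W/(m·K)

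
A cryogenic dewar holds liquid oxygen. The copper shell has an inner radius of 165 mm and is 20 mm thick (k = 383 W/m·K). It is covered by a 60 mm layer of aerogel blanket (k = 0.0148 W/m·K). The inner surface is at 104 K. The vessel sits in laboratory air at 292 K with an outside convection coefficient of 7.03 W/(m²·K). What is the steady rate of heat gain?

Each spherical layer contributes R = (1/r_i − 1/r_o)/(4πk):
R_copper shell = (1/0.165 − 1/0.185)/(4π×383) = 1.361×10^-4 K/W
R_aerogel blanket = (1/0.185 − 1/0.245)/(4π×0.0148) = 7.118 K/W
R_outer film = 1/(h·4πr_o²) = 1/(7.03×4π×0.245²) = 0.1886 K/W
R_total = 7.306 K/W
Q = ΔT/R_total = 188/7.306

Q ≈ 25.7 W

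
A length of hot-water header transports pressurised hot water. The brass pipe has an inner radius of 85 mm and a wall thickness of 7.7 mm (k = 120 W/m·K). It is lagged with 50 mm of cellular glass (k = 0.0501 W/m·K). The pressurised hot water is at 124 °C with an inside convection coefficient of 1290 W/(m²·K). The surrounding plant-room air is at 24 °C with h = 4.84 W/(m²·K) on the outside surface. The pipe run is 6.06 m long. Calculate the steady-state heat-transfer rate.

Q ≈ 378 W

Radial resistances (cylindrical: R_cond = ln(r_o/r_i)/(2πkL), R_conv = 1/(h·2πrL)):
R_inner film = 1/(h_i·2πr₁L) = 1/(1290×2π×0.085×6.06) = 2.395×10^-4 K/W
R_brass pipe wall = ln(92.7/85)/(2π×120×6.06) = 1.898×10^-5 K/W
R_cellular glass = ln(142.7/92.7)/(2π×0.0501×6.06) = 0.2261 K/W
R_outer film = 1/(h_o·2πr_oL) = 1/(4.84×2π×0.1427×6.06) = 0.03803 K/W
R_total = 0.2644 K/W
Q = ΔT/R_total = 100/0.2644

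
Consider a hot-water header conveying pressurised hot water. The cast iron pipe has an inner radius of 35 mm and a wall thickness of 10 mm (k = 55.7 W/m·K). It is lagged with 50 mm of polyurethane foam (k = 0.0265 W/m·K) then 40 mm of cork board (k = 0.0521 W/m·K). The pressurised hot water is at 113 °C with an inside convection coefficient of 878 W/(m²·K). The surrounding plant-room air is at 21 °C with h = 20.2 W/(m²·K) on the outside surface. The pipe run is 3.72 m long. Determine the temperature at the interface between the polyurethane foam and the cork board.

Treating each annulus and film as a series resistance:
R_inner film = 1/(h_i·2πr₁L) = 1/(878×2π×0.035×3.72) = 0.001392 K/W
R_cast iron pipe wall = ln(45/35)/(2π×55.7×3.72) = 1.93×10^-4 K/W
R_polyurethane foam = ln(95/45)/(2π×0.0265×3.72) = 1.206 K/W
R_cork board = ln(135/95)/(2π×0.0521×3.72) = 0.2886 K/W
R_outer film = 1/(h_o·2πr_oL) = 1/(20.2×2π×0.135×3.72) = 0.01569 K/W
R_total = 1.512 K/W
Q = ΔT/R_total = 92/1.512
Q = 60.8 W
T_interface = T_inner − Q·ΣR(inner→interface) = 113 − 60.8×1.208

T ≈ 39.5 °C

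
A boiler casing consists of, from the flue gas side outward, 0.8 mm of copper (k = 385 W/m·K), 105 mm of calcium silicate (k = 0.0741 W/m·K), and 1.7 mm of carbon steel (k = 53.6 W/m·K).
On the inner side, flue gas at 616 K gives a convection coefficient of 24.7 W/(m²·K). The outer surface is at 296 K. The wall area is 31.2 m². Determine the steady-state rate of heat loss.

Q ≈ 6850 W

Using the resistance-network approach (series):
R_inner film = 1/(h_i·A) = 1/(24.7×31.2) = 0.001298 K/W
R_copper = L/(kA) = 0.0008/(385×31.2) = 6.66×10^-8 K/W
R_calcium silicate = L/(kA) = 0.105/(0.0741×31.2) = 0.04542 K/W
R_carbon steel = L/(kA) = 0.0017/(53.6×31.2) = 1.017×10^-6 K/W
R_total = 0.04672 K/W
Q = ΔT / R_total = 320 / 0.04672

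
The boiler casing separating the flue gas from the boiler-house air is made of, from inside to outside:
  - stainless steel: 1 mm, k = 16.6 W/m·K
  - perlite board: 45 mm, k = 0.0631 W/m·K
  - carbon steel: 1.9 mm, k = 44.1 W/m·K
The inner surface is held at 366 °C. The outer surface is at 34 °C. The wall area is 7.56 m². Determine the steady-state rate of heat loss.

Using the resistance-network approach (series):
R_stainless steel = L/(kA) = 0.001/(16.6×7.56) = 7.968×10^-6 K/W
R_perlite board = L/(kA) = 0.045/(0.0631×7.56) = 0.09433 K/W
R_carbon steel = L/(kA) = 0.0019/(44.1×7.56) = 5.699×10^-6 K/W
R_total = 0.09435 K/W
Q = ΔT / R_total = 332 / 0.09435

Q ≈ 3520 W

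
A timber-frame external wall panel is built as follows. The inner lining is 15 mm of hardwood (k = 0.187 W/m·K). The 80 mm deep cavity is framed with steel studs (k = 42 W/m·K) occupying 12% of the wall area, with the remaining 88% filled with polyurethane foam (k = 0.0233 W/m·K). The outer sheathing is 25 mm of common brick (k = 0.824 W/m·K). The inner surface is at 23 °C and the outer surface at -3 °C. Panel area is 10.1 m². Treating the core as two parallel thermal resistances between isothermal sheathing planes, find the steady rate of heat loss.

Q ≈ 2080 W

Sheathing layers in series; stud and cavity paths in parallel between them.
R_inner = 0.015/(0.187×10.1) = 0.007942 K/W
R_stud  = 0.08/(42×0.12×10.1) = 0.001572 K/W
R_cav   = 0.08/(0.0233×0.88×10.1) = 0.3863 K/W
1/R_core = 1/R_stud + 1/R_cav → R_core = 0.001565 K/W
R_outer = 0.025/(0.824×10.1) = 0.003004 K/W
R_total = 0.01251 K/W
Q = ΔT/R_total = 26/0.01251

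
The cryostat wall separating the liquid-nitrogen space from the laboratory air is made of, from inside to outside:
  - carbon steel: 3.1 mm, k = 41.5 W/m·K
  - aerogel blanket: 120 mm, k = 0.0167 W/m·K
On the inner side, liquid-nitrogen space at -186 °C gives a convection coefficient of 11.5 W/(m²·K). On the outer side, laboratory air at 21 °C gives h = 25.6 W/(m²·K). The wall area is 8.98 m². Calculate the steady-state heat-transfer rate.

Using the resistance-network approach (series):
R_inner film = 1/(h_i·A) = 1/(11.5×8.98) = 0.009683 K/W
R_carbon steel = L/(kA) = 0.0031/(41.5×8.98) = 8.318×10^-6 K/W
R_aerogel blanket = L/(kA) = 0.12/(0.0167×8.98) = 0.8002 K/W
R_outer film = 1/(h_o·A) = 1/(25.6×8.98) = 0.00435 K/W
R_total = 0.8142 K/W
Q = ΔT / R_total = 207 / 0.8142

Q ≈ 254 W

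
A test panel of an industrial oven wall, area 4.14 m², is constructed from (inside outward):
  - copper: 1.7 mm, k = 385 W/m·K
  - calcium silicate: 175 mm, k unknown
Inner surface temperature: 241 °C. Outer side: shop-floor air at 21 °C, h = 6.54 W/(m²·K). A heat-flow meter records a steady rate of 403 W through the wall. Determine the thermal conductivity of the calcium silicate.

k ≈ 0.0831 W/(m·K)

Series thermal resistances:
R_copper = L/(kA) = 0.0017/(385×4.14) = 1.067×10^-6 K/W
R_outer film = 1/(h_o·A) = 1/(6.54×4.14) = 0.03693 K/W
Sum of known resistances R_other = 0.03693 K/W
Total R = ΔT/Q = 220/403 = 0.5459 K/W
R_calcium silicate = R_total − R_other = 0.509 K/W
k = L/(R·A) = 0.175/(0.509×4.14)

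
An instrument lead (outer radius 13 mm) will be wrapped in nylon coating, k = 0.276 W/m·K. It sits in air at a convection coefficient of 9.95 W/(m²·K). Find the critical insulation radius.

r_cr ≈ 27.7 mm

For a cylinder r_cr = k/h = 0.276/9.95
r_cr = 27.7 mm; since the bare radius (13 mm) is below r_cr, adding a thin layer of insulation will *increase* heat loss.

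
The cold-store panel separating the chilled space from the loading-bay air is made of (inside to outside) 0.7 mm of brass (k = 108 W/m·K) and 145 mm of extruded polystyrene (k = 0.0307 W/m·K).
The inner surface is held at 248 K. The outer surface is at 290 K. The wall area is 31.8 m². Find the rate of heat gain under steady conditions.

Model the wall as resistances in series:
R_brass = L/(kA) = 0.0007/(108×31.8) = 2.038×10^-7 K/W
R_extruded polystyrene = L/(kA) = 0.145/(0.0307×31.8) = 0.1485 K/W
R_total = 0.1485 K/W
Q = ΔT / R_total = 42 / 0.1485

Q ≈ 283 W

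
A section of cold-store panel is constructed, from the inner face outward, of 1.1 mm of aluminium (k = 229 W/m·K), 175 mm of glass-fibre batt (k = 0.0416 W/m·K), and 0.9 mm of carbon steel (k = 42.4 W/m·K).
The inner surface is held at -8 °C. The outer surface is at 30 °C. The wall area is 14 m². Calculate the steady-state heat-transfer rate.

Series thermal resistances:
R_aluminium = L/(kA) = 0.0011/(229×14) = 3.431×10^-7 K/W
R_glass-fibre batt = L/(kA) = 0.175/(0.0416×14) = 0.3005 K/W
R_carbon steel = L/(kA) = 0.0009/(42.4×14) = 1.516×10^-6 K/W
R_total = 0.3005 K/W
Q = ΔT / R_total = 38 / 0.3005

Q ≈ 126 W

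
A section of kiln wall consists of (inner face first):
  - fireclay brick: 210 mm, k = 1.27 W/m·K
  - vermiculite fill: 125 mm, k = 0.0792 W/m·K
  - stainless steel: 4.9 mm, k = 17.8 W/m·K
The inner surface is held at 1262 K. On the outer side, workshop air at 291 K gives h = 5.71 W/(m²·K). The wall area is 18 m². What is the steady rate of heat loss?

Q ≈ 9110 W

Thermal resistances in series:
R_fireclay brick = L/(kA) = 0.21/(1.27×18) = 0.009186 K/W
R_vermiculite fill = L/(kA) = 0.125/(0.0792×18) = 0.08768 K/W
R_stainless steel = L/(kA) = 0.0049/(17.8×18) = 1.529×10^-5 K/W
R_outer film = 1/(h_o·A) = 1/(5.71×18) = 0.00973 K/W
R_total = 0.1066 K/W
Q = ΔT / R_total = 971 / 0.1066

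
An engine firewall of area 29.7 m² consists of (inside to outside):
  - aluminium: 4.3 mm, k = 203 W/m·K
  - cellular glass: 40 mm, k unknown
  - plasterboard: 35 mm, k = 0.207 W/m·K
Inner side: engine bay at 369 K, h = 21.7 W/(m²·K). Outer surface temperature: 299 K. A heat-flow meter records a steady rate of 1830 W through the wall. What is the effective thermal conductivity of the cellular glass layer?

Treating each layer as a thermal resistance in series:
R_inner film = 1/(h_i·A) = 1/(21.7×29.7) = 0.001552 K/W
R_aluminium = L/(kA) = 0.0043/(203×29.7) = 7.132×10^-7 K/W
R_plasterboard = L/(kA) = 0.035/(0.207×29.7) = 0.005693 K/W
Sum of known resistances R_other = 0.007245 K/W
Total R = ΔT/Q = 70/1830 = 0.03825 K/W
R_cellular glass = R_total − R_other = 0.03101 K/W
k = L/(R·A) = 0.04/(0.03101×29.7)

k ≈ 0.0434 W/(m·K)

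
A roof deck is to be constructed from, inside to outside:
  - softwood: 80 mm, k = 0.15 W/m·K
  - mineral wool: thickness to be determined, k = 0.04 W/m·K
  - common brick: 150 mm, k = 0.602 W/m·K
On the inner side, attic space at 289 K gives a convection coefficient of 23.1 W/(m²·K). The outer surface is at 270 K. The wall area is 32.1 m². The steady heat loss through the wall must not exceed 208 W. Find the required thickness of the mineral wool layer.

L ≈ 84.3 mm

Thermal resistances in series:
R_inner film = 1/(h_i·A) = 1/(23.1×32.1) = 0.001349 K/W
R_softwood = L/(kA) = 0.08/(0.15×32.1) = 0.01661 K/W
R_common brick = L/(kA) = 0.15/(0.602×32.1) = 0.007762 K/W
Sum of the known resistances R_other = 0.02573 K/W
Required total resistance R_tot = ΔT/Q_allow = 19/208 = 0.09135 K/W
R_mineral wool = R_tot − R_other = 0.06562 K/W
L = R·k·A = 0.06562×0.04×32.1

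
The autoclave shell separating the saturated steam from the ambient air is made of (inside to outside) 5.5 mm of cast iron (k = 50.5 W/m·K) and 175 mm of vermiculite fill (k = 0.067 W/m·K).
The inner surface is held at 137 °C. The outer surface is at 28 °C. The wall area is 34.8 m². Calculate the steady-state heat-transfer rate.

Q ≈ 1450 W

Using the resistance-network approach (series):
R_cast iron = L/(kA) = 0.0055/(50.5×34.8) = 3.13×10^-6 K/W
R_vermiculite fill = L/(kA) = 0.175/(0.067×34.8) = 0.07506 K/W
R_total = 0.07506 K/W
Q = ΔT / R_total = 109 / 0.07506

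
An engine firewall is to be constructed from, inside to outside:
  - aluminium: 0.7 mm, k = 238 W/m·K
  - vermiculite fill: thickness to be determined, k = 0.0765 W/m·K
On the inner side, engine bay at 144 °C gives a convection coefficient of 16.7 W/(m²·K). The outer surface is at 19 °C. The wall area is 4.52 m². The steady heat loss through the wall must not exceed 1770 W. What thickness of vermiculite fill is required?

L ≈ 19.8 mm

Treating each layer as a thermal resistance in series:
R_inner film = 1/(h_i·A) = 1/(16.7×4.52) = 0.01325 K/W
R_aluminium = L/(kA) = 0.0007/(238×4.52) = 6.507×10^-7 K/W
Sum of the known resistances R_other = 0.01325 K/W
Required total resistance R_tot = ΔT/Q_allow = 125/1770 = 0.07062 K/W
R_vermiculite fill = R_tot − R_other = 0.05737 K/W
L = R·k·A = 0.05737×0.0765×4.52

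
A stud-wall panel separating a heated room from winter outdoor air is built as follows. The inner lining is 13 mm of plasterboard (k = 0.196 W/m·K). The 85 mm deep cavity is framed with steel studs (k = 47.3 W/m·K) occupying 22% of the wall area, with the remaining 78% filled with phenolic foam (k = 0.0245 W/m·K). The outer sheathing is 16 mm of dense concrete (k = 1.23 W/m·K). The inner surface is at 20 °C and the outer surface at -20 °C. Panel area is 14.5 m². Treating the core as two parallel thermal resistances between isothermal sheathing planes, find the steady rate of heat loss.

Q ≈ 6630 W

Sheathing layers in series; stud and cavity paths in parallel between them.
R_inner = 0.013/(0.196×14.5) = 0.004574 K/W
R_stud  = 0.085/(47.3×0.22×14.5) = 5.633×10^-4 K/W
R_cav   = 0.085/(0.0245×0.78×14.5) = 0.3068 K/W
1/R_core = 1/R_stud + 1/R_cav → R_core = 5.623×10^-4 K/W
R_outer = 0.016/(1.23×14.5) = 8.971×10^-4 K/W
R_total = 0.006034 K/W
Q = ΔT/R_total = 40/0.006034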